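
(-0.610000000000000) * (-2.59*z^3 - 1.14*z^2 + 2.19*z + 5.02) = 1.5799*z^3 + 0.6954*z^2 - 1.3359*z - 3.0622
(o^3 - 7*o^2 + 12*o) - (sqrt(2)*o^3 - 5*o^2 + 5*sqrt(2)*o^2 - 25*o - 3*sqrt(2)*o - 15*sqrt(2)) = -sqrt(2)*o^3 + o^3 - 5*sqrt(2)*o^2 - 2*o^2 + 3*sqrt(2)*o + 37*o + 15*sqrt(2)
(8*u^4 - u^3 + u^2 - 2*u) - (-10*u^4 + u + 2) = 18*u^4 - u^3 + u^2 - 3*u - 2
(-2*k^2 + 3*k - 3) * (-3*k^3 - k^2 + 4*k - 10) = 6*k^5 - 7*k^4 - 2*k^3 + 35*k^2 - 42*k + 30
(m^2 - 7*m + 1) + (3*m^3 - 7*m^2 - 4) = 3*m^3 - 6*m^2 - 7*m - 3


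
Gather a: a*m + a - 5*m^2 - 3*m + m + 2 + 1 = a*(m + 1) - 5*m^2 - 2*m + 3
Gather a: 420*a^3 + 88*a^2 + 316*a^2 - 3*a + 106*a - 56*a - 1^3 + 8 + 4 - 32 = 420*a^3 + 404*a^2 + 47*a - 21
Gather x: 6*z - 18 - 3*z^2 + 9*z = -3*z^2 + 15*z - 18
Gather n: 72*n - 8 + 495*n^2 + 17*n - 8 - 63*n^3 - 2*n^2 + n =-63*n^3 + 493*n^2 + 90*n - 16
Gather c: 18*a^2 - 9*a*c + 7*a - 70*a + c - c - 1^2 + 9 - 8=18*a^2 - 9*a*c - 63*a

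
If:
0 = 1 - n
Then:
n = 1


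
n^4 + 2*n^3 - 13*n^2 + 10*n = n*(n - 2)*(n - 1)*(n + 5)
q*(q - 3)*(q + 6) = q^3 + 3*q^2 - 18*q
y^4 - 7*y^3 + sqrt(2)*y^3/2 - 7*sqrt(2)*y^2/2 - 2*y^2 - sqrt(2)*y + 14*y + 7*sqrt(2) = (y - 7)*(y - sqrt(2))*(y + sqrt(2)/2)*(y + sqrt(2))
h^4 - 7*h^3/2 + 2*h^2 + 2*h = h*(h - 2)^2*(h + 1/2)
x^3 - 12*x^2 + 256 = (x - 8)^2*(x + 4)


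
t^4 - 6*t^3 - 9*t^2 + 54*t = t*(t - 6)*(t - 3)*(t + 3)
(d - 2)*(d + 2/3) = d^2 - 4*d/3 - 4/3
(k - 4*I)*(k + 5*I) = k^2 + I*k + 20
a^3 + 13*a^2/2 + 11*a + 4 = (a + 1/2)*(a + 2)*(a + 4)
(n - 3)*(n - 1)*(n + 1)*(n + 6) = n^4 + 3*n^3 - 19*n^2 - 3*n + 18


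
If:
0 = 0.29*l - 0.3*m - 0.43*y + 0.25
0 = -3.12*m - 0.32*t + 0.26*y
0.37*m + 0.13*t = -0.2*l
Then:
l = 2.08519535638497*y - 1.12033454000749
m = 0.582355511172138*y - 0.24965672200724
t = 2.43415303957059 - 4.86546623392835*y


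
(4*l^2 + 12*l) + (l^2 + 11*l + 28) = 5*l^2 + 23*l + 28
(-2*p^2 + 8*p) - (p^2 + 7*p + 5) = -3*p^2 + p - 5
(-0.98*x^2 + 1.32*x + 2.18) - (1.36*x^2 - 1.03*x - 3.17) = -2.34*x^2 + 2.35*x + 5.35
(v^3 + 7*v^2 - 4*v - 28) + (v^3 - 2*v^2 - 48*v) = 2*v^3 + 5*v^2 - 52*v - 28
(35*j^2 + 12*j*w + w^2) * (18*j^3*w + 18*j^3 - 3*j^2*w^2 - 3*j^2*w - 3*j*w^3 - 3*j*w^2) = 630*j^5*w + 630*j^5 + 111*j^4*w^2 + 111*j^4*w - 123*j^3*w^3 - 123*j^3*w^2 - 39*j^2*w^4 - 39*j^2*w^3 - 3*j*w^5 - 3*j*w^4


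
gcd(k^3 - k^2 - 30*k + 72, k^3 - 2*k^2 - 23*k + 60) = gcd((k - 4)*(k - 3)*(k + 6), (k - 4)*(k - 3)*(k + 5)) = k^2 - 7*k + 12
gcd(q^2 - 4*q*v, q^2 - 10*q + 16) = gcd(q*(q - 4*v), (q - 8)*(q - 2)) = 1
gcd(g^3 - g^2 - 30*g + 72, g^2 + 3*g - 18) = g^2 + 3*g - 18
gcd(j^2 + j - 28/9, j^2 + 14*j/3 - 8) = j - 4/3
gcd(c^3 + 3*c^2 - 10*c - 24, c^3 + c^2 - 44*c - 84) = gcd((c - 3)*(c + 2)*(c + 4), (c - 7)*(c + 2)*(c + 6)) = c + 2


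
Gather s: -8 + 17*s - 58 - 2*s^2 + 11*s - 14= -2*s^2 + 28*s - 80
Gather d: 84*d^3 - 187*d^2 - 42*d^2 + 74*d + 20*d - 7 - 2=84*d^3 - 229*d^2 + 94*d - 9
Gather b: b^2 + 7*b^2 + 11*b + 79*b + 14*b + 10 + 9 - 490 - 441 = 8*b^2 + 104*b - 912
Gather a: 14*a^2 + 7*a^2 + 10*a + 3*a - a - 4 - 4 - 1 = 21*a^2 + 12*a - 9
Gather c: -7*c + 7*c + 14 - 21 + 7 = 0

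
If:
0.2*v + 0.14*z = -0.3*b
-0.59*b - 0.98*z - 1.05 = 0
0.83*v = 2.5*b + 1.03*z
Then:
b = 0.62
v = 0.08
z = -1.45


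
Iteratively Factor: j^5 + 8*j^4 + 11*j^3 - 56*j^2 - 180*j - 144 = (j + 3)*(j^4 + 5*j^3 - 4*j^2 - 44*j - 48) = (j + 2)*(j + 3)*(j^3 + 3*j^2 - 10*j - 24) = (j + 2)^2*(j + 3)*(j^2 + j - 12) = (j - 3)*(j + 2)^2*(j + 3)*(j + 4)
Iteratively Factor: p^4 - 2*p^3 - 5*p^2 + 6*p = (p - 3)*(p^3 + p^2 - 2*p) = (p - 3)*(p - 1)*(p^2 + 2*p) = (p - 3)*(p - 1)*(p + 2)*(p)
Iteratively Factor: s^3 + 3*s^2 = (s)*(s^2 + 3*s) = s^2*(s + 3)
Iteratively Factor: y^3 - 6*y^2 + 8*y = (y - 2)*(y^2 - 4*y) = (y - 4)*(y - 2)*(y)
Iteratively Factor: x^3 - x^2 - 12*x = (x - 4)*(x^2 + 3*x) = x*(x - 4)*(x + 3)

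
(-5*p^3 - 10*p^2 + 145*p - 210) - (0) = -5*p^3 - 10*p^2 + 145*p - 210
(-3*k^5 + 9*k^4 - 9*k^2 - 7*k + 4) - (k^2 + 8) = -3*k^5 + 9*k^4 - 10*k^2 - 7*k - 4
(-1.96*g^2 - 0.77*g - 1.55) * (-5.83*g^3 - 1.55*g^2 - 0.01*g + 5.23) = 11.4268*g^5 + 7.5271*g^4 + 10.2496*g^3 - 7.8406*g^2 - 4.0116*g - 8.1065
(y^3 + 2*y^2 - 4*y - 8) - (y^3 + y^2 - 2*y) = y^2 - 2*y - 8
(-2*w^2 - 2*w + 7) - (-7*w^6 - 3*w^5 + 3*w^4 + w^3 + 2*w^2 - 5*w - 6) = 7*w^6 + 3*w^5 - 3*w^4 - w^3 - 4*w^2 + 3*w + 13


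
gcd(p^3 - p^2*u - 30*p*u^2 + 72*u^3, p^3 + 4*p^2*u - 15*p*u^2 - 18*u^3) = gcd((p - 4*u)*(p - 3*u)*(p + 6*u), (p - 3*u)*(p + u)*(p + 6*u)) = p^2 + 3*p*u - 18*u^2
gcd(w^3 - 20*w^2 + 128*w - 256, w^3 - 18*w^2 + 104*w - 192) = w^2 - 12*w + 32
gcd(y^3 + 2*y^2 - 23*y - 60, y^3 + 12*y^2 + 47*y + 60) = y^2 + 7*y + 12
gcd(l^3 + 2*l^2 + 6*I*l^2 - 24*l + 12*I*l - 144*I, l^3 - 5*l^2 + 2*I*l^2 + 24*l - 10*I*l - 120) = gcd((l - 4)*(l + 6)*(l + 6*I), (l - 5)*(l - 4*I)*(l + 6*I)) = l + 6*I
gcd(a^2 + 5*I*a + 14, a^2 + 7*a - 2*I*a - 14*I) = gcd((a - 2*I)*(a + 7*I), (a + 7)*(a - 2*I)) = a - 2*I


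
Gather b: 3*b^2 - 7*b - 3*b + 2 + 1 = 3*b^2 - 10*b + 3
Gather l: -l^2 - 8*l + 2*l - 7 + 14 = -l^2 - 6*l + 7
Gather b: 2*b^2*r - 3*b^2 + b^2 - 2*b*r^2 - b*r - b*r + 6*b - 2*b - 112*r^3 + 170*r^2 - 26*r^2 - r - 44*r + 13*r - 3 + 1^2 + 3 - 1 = b^2*(2*r - 2) + b*(-2*r^2 - 2*r + 4) - 112*r^3 + 144*r^2 - 32*r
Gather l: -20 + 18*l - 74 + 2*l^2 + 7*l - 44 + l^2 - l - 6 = 3*l^2 + 24*l - 144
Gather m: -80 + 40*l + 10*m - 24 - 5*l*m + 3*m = 40*l + m*(13 - 5*l) - 104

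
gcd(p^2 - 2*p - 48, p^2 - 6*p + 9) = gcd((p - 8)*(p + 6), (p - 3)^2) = 1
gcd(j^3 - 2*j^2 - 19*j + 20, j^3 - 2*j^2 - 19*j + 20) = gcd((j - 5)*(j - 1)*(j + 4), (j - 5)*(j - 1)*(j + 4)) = j^3 - 2*j^2 - 19*j + 20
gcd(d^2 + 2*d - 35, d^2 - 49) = d + 7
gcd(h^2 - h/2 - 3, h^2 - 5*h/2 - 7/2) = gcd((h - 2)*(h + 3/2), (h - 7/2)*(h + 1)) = 1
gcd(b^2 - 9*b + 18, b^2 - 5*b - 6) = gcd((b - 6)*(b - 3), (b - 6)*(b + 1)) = b - 6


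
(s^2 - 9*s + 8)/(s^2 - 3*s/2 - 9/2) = 2*(-s^2 + 9*s - 8)/(-2*s^2 + 3*s + 9)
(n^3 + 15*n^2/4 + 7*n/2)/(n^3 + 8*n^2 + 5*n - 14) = n*(4*n + 7)/(4*(n^2 + 6*n - 7))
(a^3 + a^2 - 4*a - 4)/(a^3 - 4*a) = (a + 1)/a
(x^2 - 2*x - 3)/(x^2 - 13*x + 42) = (x^2 - 2*x - 3)/(x^2 - 13*x + 42)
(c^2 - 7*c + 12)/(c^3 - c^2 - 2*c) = (-c^2 + 7*c - 12)/(c*(-c^2 + c + 2))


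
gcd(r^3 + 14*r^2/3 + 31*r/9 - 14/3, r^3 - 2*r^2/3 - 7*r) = r + 7/3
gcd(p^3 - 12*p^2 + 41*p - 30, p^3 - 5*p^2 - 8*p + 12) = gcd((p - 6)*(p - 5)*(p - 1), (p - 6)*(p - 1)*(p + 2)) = p^2 - 7*p + 6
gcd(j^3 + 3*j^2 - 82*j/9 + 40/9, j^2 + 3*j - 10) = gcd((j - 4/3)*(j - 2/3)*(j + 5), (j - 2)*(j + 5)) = j + 5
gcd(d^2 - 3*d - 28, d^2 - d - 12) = 1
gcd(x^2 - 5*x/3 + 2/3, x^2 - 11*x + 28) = 1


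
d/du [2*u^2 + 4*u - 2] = 4*u + 4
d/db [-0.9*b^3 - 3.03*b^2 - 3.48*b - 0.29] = -2.7*b^2 - 6.06*b - 3.48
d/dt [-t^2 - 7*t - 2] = -2*t - 7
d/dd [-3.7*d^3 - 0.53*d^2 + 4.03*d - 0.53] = -11.1*d^2 - 1.06*d + 4.03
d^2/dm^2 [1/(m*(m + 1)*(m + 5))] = 2*(6*m^4 + 48*m^3 + 123*m^2 + 90*m + 25)/(m^3*(m^6 + 18*m^5 + 123*m^4 + 396*m^3 + 615*m^2 + 450*m + 125))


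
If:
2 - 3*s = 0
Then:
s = 2/3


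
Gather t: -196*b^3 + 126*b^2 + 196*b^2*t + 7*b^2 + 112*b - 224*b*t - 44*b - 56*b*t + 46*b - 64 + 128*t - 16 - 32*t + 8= -196*b^3 + 133*b^2 + 114*b + t*(196*b^2 - 280*b + 96) - 72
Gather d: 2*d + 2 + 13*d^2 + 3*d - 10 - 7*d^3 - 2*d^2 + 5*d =-7*d^3 + 11*d^2 + 10*d - 8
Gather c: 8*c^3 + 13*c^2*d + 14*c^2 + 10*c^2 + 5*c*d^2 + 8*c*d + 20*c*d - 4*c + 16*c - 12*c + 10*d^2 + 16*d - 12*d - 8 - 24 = 8*c^3 + c^2*(13*d + 24) + c*(5*d^2 + 28*d) + 10*d^2 + 4*d - 32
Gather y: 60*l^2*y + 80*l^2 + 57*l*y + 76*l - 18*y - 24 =80*l^2 + 76*l + y*(60*l^2 + 57*l - 18) - 24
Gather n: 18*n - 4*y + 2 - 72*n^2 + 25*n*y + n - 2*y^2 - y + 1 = -72*n^2 + n*(25*y + 19) - 2*y^2 - 5*y + 3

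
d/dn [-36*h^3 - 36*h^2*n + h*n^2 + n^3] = -36*h^2 + 2*h*n + 3*n^2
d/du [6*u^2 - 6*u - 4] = 12*u - 6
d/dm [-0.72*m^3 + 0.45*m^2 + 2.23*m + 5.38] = -2.16*m^2 + 0.9*m + 2.23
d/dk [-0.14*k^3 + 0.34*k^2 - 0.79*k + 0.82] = -0.42*k^2 + 0.68*k - 0.79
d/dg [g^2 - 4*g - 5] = 2*g - 4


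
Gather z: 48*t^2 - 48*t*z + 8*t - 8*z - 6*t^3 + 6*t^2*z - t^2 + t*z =-6*t^3 + 47*t^2 + 8*t + z*(6*t^2 - 47*t - 8)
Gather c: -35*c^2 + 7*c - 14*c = -35*c^2 - 7*c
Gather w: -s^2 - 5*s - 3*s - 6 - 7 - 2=-s^2 - 8*s - 15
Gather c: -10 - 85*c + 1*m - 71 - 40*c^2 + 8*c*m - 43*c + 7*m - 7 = -40*c^2 + c*(8*m - 128) + 8*m - 88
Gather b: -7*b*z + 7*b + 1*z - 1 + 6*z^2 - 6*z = b*(7 - 7*z) + 6*z^2 - 5*z - 1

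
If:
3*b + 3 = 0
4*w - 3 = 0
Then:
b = -1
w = 3/4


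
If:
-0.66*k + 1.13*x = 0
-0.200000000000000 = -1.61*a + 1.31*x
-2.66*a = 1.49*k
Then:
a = 0.07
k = -0.12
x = -0.07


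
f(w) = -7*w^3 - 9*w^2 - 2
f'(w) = -21*w^2 - 18*w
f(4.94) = -1065.51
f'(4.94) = -601.40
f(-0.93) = -4.15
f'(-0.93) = -1.42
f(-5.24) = 758.03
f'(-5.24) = -482.29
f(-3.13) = 124.48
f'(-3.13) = -149.39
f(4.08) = -627.24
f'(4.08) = -423.01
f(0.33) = -3.23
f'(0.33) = -8.23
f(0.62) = -7.13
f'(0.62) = -19.23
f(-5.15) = 715.43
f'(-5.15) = -464.27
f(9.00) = -5834.00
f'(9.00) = -1863.00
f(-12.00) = 10798.00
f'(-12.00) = -2808.00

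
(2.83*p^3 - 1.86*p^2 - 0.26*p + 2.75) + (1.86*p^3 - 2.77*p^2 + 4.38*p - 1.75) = 4.69*p^3 - 4.63*p^2 + 4.12*p + 1.0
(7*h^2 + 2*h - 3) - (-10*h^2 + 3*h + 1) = 17*h^2 - h - 4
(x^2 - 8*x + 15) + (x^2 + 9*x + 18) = 2*x^2 + x + 33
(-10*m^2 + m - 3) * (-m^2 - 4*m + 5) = 10*m^4 + 39*m^3 - 51*m^2 + 17*m - 15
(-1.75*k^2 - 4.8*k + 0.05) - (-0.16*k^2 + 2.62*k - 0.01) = -1.59*k^2 - 7.42*k + 0.06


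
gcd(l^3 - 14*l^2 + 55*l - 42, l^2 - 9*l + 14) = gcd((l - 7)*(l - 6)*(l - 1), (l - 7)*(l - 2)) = l - 7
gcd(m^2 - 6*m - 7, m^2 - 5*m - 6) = m + 1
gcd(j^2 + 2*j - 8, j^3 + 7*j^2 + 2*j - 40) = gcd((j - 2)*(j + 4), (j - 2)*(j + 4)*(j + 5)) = j^2 + 2*j - 8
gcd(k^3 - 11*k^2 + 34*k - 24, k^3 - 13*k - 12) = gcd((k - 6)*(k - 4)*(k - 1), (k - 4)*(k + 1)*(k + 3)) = k - 4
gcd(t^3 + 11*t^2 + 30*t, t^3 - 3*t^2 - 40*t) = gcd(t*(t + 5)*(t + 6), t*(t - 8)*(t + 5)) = t^2 + 5*t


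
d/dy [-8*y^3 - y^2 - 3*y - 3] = -24*y^2 - 2*y - 3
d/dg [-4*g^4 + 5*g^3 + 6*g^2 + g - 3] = -16*g^3 + 15*g^2 + 12*g + 1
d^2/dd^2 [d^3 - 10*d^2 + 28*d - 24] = 6*d - 20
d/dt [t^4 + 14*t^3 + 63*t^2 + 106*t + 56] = 4*t^3 + 42*t^2 + 126*t + 106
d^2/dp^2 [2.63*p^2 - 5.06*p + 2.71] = 5.26000000000000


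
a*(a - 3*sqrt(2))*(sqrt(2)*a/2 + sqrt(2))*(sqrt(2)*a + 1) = a^4 - 5*sqrt(2)*a^3/2 + 2*a^3 - 5*sqrt(2)*a^2 - 3*a^2 - 6*a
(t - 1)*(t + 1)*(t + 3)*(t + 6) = t^4 + 9*t^3 + 17*t^2 - 9*t - 18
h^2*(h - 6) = h^3 - 6*h^2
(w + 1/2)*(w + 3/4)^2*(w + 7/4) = w^4 + 15*w^3/4 + 77*w^2/16 + 165*w/64 + 63/128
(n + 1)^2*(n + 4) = n^3 + 6*n^2 + 9*n + 4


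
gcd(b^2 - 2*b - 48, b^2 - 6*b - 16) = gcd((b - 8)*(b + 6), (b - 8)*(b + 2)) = b - 8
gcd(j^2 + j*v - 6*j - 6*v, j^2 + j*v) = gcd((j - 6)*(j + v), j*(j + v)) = j + v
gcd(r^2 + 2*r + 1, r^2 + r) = r + 1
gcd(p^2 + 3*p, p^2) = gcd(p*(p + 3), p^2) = p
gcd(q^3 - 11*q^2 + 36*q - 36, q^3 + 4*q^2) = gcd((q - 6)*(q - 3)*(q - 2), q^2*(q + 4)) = 1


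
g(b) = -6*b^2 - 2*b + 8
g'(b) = -12*b - 2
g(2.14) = -23.76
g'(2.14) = -27.68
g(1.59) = -10.35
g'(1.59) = -21.08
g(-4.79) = -120.08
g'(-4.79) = 55.48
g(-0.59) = 7.09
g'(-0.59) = 5.08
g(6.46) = -255.31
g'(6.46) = -79.52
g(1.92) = -17.96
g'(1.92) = -25.04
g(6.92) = -293.16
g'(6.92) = -85.04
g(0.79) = 2.68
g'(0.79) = -11.48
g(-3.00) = -40.00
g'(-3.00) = 34.00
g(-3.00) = -40.00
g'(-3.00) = 34.00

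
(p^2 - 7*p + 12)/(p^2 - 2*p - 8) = (p - 3)/(p + 2)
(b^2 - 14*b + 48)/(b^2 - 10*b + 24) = (b - 8)/(b - 4)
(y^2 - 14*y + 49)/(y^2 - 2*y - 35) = (y - 7)/(y + 5)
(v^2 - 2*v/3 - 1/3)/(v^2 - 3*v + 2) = (v + 1/3)/(v - 2)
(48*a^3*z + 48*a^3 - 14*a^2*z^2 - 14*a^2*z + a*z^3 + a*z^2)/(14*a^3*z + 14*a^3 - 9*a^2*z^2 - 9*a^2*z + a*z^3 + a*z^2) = (48*a^2 - 14*a*z + z^2)/(14*a^2 - 9*a*z + z^2)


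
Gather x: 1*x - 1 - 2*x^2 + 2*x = -2*x^2 + 3*x - 1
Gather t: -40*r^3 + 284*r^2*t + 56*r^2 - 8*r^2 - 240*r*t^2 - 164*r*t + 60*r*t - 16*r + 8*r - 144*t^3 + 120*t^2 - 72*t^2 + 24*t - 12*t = -40*r^3 + 48*r^2 - 8*r - 144*t^3 + t^2*(48 - 240*r) + t*(284*r^2 - 104*r + 12)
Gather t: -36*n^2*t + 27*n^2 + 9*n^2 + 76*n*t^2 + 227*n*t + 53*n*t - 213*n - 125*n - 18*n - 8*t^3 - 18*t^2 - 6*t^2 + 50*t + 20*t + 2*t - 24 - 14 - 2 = 36*n^2 - 356*n - 8*t^3 + t^2*(76*n - 24) + t*(-36*n^2 + 280*n + 72) - 40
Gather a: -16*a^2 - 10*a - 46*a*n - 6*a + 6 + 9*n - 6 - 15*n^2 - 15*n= -16*a^2 + a*(-46*n - 16) - 15*n^2 - 6*n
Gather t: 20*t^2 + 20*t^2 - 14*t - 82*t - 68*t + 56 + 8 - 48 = 40*t^2 - 164*t + 16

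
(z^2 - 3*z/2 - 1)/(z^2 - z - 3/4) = 2*(z - 2)/(2*z - 3)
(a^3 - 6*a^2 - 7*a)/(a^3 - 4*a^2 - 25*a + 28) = a*(a + 1)/(a^2 + 3*a - 4)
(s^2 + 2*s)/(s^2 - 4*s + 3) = s*(s + 2)/(s^2 - 4*s + 3)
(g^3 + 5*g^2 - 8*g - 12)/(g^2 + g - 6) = (g^2 + 7*g + 6)/(g + 3)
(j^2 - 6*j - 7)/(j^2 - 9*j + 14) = (j + 1)/(j - 2)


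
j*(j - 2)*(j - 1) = j^3 - 3*j^2 + 2*j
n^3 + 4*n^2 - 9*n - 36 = (n - 3)*(n + 3)*(n + 4)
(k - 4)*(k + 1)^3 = k^4 - k^3 - 9*k^2 - 11*k - 4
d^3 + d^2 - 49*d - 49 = (d - 7)*(d + 1)*(d + 7)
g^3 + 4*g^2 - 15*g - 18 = (g - 3)*(g + 1)*(g + 6)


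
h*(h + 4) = h^2 + 4*h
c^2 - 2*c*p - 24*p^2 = (c - 6*p)*(c + 4*p)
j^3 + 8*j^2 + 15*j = j*(j + 3)*(j + 5)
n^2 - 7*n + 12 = (n - 4)*(n - 3)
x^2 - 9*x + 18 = (x - 6)*(x - 3)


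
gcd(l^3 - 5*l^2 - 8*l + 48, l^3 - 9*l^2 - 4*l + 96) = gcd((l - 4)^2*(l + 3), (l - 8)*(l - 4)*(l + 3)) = l^2 - l - 12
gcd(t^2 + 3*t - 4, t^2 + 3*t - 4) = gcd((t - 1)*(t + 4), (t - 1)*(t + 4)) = t^2 + 3*t - 4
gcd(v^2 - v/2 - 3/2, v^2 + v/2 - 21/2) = 1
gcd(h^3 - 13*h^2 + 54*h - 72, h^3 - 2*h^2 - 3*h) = h - 3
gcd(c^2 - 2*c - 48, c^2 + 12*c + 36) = c + 6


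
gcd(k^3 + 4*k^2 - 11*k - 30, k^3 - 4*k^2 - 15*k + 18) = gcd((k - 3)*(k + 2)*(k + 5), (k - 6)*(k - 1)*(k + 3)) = 1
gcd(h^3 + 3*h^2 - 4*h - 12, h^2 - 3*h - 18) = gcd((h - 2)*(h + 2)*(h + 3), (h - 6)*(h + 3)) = h + 3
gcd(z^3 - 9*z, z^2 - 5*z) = z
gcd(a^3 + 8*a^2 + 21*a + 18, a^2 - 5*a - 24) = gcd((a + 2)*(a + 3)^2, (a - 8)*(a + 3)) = a + 3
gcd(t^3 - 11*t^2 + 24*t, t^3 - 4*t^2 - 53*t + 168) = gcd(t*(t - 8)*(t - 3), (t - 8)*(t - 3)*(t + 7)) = t^2 - 11*t + 24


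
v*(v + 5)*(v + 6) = v^3 + 11*v^2 + 30*v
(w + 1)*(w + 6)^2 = w^3 + 13*w^2 + 48*w + 36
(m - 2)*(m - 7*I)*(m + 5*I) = m^3 - 2*m^2 - 2*I*m^2 + 35*m + 4*I*m - 70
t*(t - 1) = t^2 - t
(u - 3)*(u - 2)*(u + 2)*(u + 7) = u^4 + 4*u^3 - 25*u^2 - 16*u + 84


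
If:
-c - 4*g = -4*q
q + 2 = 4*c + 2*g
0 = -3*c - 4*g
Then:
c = 2/3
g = -1/2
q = -1/3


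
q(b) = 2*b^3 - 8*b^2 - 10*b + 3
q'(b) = 6*b^2 - 16*b - 10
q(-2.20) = -35.02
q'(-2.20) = 54.24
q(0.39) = -2.00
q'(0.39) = -15.33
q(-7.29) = -1124.09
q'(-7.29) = 425.50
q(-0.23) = 4.85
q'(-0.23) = -6.00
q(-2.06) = -27.83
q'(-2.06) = 48.42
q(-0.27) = 5.08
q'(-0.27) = -5.24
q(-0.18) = 4.53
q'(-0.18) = -6.93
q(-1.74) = -14.36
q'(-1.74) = 36.01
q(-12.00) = -4485.00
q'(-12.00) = 1046.00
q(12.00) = 2187.00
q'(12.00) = 662.00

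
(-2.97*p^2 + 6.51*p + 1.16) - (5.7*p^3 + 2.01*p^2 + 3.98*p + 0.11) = -5.7*p^3 - 4.98*p^2 + 2.53*p + 1.05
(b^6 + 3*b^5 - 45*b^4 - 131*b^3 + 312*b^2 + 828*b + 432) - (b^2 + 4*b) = b^6 + 3*b^5 - 45*b^4 - 131*b^3 + 311*b^2 + 824*b + 432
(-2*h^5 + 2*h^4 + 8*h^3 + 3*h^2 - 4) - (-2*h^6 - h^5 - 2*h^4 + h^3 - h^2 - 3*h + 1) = 2*h^6 - h^5 + 4*h^4 + 7*h^3 + 4*h^2 + 3*h - 5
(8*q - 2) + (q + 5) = 9*q + 3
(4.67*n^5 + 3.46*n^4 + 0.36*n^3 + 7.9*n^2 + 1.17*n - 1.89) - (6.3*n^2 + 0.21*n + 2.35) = 4.67*n^5 + 3.46*n^4 + 0.36*n^3 + 1.6*n^2 + 0.96*n - 4.24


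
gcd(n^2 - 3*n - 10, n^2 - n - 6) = n + 2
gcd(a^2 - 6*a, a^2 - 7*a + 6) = a - 6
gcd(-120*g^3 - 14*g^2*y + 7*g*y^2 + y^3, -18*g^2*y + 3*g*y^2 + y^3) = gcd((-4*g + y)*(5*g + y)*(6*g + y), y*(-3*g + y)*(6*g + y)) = 6*g + y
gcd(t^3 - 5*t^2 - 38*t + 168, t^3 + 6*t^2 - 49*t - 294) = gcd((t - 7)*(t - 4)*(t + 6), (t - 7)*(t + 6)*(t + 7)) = t^2 - t - 42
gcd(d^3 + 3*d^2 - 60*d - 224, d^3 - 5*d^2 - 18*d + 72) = d + 4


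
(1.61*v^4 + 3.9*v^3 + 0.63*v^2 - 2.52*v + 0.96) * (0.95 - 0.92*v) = -1.4812*v^5 - 2.0585*v^4 + 3.1254*v^3 + 2.9169*v^2 - 3.2772*v + 0.912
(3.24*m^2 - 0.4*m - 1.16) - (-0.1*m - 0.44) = 3.24*m^2 - 0.3*m - 0.72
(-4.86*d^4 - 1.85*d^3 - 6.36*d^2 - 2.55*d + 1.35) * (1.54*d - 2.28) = -7.4844*d^5 + 8.2318*d^4 - 5.5764*d^3 + 10.5738*d^2 + 7.893*d - 3.078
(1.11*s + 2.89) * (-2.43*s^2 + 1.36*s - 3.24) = -2.6973*s^3 - 5.5131*s^2 + 0.334*s - 9.3636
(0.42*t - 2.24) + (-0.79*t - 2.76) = -0.37*t - 5.0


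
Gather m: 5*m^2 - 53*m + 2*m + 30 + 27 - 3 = 5*m^2 - 51*m + 54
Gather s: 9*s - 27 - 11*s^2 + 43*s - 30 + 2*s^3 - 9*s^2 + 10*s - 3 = 2*s^3 - 20*s^2 + 62*s - 60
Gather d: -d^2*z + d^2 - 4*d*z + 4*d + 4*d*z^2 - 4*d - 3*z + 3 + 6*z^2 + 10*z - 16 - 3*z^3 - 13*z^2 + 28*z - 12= d^2*(1 - z) + d*(4*z^2 - 4*z) - 3*z^3 - 7*z^2 + 35*z - 25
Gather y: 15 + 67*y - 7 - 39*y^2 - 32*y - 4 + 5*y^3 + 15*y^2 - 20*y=5*y^3 - 24*y^2 + 15*y + 4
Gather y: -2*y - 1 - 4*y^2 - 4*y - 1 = -4*y^2 - 6*y - 2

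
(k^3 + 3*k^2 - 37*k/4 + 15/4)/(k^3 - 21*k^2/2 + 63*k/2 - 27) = (2*k^2 + 9*k - 5)/(2*(k^2 - 9*k + 18))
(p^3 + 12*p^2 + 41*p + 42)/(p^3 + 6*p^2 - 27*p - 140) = (p^2 + 5*p + 6)/(p^2 - p - 20)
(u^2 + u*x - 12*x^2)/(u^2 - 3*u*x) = (u + 4*x)/u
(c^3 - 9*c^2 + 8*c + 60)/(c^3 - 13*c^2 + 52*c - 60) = (c + 2)/(c - 2)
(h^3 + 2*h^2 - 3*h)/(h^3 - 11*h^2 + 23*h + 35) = h*(h^2 + 2*h - 3)/(h^3 - 11*h^2 + 23*h + 35)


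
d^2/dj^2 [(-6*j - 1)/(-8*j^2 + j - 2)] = 2*((6*j + 1)*(16*j - 1)^2 - 2*(72*j + 1)*(8*j^2 - j + 2))/(8*j^2 - j + 2)^3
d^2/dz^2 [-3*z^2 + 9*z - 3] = -6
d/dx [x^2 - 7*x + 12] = 2*x - 7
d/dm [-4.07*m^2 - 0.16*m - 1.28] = -8.14*m - 0.16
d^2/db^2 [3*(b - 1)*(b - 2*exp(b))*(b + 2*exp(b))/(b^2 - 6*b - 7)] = 6*(-8*b^5*exp(2*b) + 112*b^4*exp(2*b) - 340*b^3*exp(2*b) + 37*b^3 - 340*b^2*exp(2*b) + 105*b^2 - 388*b*exp(2*b) + 147*b + 4*exp(2*b) - 49)/(b^6 - 18*b^5 + 87*b^4 + 36*b^3 - 609*b^2 - 882*b - 343)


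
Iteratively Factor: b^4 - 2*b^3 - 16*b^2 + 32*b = (b - 4)*(b^3 + 2*b^2 - 8*b) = (b - 4)*(b + 4)*(b^2 - 2*b) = b*(b - 4)*(b + 4)*(b - 2)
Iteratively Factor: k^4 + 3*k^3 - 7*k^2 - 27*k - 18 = (k + 2)*(k^3 + k^2 - 9*k - 9) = (k - 3)*(k + 2)*(k^2 + 4*k + 3) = (k - 3)*(k + 2)*(k + 3)*(k + 1)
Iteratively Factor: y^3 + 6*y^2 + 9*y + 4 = (y + 1)*(y^2 + 5*y + 4) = (y + 1)^2*(y + 4)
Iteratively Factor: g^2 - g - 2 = (g + 1)*(g - 2)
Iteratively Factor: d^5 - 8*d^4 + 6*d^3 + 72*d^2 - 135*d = (d - 5)*(d^4 - 3*d^3 - 9*d^2 + 27*d) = (d - 5)*(d - 3)*(d^3 - 9*d) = d*(d - 5)*(d - 3)*(d^2 - 9) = d*(d - 5)*(d - 3)*(d + 3)*(d - 3)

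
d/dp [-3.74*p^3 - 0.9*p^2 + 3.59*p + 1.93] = -11.22*p^2 - 1.8*p + 3.59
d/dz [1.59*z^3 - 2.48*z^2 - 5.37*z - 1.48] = 4.77*z^2 - 4.96*z - 5.37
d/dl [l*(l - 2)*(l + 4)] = 3*l^2 + 4*l - 8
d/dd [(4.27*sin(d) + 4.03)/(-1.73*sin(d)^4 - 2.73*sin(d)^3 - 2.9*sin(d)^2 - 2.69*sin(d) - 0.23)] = (22.1613*sin(d)^4 + 51.2018*sin(d)^3 + 45.3887*sin(d)^2 + 23.374*sin(d) + 9.8586)*cos(d)/(2.9929*sin(d)^8 + 9.4458*sin(d)^7 + 17.4869*sin(d)^6 + 25.1414*sin(d)^5 + 23.8932*sin(d)^4 + 16.8578*sin(d)^3 + 8.5701*sin(d)^2 + 1.2374*sin(d) + 0.0529)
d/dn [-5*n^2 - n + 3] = -10*n - 1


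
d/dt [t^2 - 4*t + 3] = 2*t - 4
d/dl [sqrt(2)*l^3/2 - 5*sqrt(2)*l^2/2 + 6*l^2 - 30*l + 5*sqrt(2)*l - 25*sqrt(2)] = 3*sqrt(2)*l^2/2 - 5*sqrt(2)*l + 12*l - 30 + 5*sqrt(2)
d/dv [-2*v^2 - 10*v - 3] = -4*v - 10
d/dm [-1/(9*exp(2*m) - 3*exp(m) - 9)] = (6*exp(m) - 1)*exp(m)/(3*(-3*exp(2*m) + exp(m) + 3)^2)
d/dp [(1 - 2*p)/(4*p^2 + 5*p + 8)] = (8*p^2 - 8*p - 21)/(16*p^4 + 40*p^3 + 89*p^2 + 80*p + 64)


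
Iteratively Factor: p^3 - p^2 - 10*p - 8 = (p - 4)*(p^2 + 3*p + 2) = (p - 4)*(p + 2)*(p + 1)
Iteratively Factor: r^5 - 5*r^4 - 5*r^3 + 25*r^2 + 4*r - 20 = (r + 2)*(r^4 - 7*r^3 + 9*r^2 + 7*r - 10) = (r - 2)*(r + 2)*(r^3 - 5*r^2 - r + 5) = (r - 5)*(r - 2)*(r + 2)*(r^2 - 1) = (r - 5)*(r - 2)*(r + 1)*(r + 2)*(r - 1)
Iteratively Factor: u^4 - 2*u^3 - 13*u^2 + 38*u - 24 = (u + 4)*(u^3 - 6*u^2 + 11*u - 6) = (u - 1)*(u + 4)*(u^2 - 5*u + 6) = (u - 2)*(u - 1)*(u + 4)*(u - 3)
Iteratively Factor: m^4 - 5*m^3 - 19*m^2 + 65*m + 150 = (m + 2)*(m^3 - 7*m^2 - 5*m + 75) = (m - 5)*(m + 2)*(m^2 - 2*m - 15) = (m - 5)*(m + 2)*(m + 3)*(m - 5)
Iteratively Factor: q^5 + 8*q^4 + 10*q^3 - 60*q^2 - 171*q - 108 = (q - 3)*(q^4 + 11*q^3 + 43*q^2 + 69*q + 36) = (q - 3)*(q + 4)*(q^3 + 7*q^2 + 15*q + 9) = (q - 3)*(q + 3)*(q + 4)*(q^2 + 4*q + 3) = (q - 3)*(q + 1)*(q + 3)*(q + 4)*(q + 3)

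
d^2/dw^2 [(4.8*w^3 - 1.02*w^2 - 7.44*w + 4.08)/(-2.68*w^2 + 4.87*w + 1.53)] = (1.13686837721616e-13*w^4 - 133.546704*w^3 - 365.322384*w^2 + 435.127104*w - 333.0861)/(19.248832*w^6 - 104.934864*w^5 + 157.71666*w^4 + 4.31238500000001*w^3 - 90.039735*w^2 - 34.200549*w - 3.581577)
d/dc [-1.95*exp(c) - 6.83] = -1.95*exp(c)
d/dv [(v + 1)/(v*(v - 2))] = (-v^2 - 2*v + 2)/(v^2*(v^2 - 4*v + 4))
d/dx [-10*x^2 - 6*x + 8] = -20*x - 6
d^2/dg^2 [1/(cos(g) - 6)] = (sin(g)^2 - 6*cos(g) + 1)/(cos(g) - 6)^3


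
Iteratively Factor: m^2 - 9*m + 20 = (m - 5)*(m - 4)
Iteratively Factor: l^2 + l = (l)*(l + 1)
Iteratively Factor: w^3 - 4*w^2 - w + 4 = (w - 4)*(w^2 - 1) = (w - 4)*(w - 1)*(w + 1)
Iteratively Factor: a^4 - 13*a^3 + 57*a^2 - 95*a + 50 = (a - 5)*(a^3 - 8*a^2 + 17*a - 10) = (a - 5)^2*(a^2 - 3*a + 2) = (a - 5)^2*(a - 1)*(a - 2)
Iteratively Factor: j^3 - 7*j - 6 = (j + 1)*(j^2 - j - 6) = (j + 1)*(j + 2)*(j - 3)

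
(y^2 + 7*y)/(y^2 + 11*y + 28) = y/(y + 4)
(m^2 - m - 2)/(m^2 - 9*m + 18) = (m^2 - m - 2)/(m^2 - 9*m + 18)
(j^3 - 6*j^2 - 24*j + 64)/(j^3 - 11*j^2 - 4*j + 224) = (j - 2)/(j - 7)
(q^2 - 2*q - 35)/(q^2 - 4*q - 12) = (-q^2 + 2*q + 35)/(-q^2 + 4*q + 12)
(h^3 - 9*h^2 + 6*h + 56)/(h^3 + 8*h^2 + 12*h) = (h^2 - 11*h + 28)/(h*(h + 6))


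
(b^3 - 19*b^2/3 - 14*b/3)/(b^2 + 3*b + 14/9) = 3*b*(b - 7)/(3*b + 7)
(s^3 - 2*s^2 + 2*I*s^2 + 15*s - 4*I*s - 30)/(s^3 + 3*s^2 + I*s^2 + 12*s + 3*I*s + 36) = (s^2 + s*(-2 + 5*I) - 10*I)/(s^2 + s*(3 + 4*I) + 12*I)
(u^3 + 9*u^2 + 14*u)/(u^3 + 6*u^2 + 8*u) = (u + 7)/(u + 4)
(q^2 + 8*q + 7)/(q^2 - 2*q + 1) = (q^2 + 8*q + 7)/(q^2 - 2*q + 1)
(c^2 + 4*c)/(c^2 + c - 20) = c*(c + 4)/(c^2 + c - 20)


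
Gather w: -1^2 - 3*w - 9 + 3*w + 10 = 0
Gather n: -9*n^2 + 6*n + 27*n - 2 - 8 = -9*n^2 + 33*n - 10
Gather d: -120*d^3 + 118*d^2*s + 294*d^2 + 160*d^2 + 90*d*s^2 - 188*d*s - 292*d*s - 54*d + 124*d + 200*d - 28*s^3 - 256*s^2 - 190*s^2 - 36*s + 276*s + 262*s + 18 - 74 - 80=-120*d^3 + d^2*(118*s + 454) + d*(90*s^2 - 480*s + 270) - 28*s^3 - 446*s^2 + 502*s - 136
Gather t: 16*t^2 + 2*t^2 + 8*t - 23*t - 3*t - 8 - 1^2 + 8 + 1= 18*t^2 - 18*t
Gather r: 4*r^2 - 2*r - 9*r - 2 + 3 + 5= 4*r^2 - 11*r + 6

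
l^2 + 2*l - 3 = (l - 1)*(l + 3)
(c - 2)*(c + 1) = c^2 - c - 2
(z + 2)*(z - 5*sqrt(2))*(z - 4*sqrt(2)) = z^3 - 9*sqrt(2)*z^2 + 2*z^2 - 18*sqrt(2)*z + 40*z + 80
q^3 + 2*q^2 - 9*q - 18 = (q - 3)*(q + 2)*(q + 3)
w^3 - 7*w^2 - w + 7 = (w - 7)*(w - 1)*(w + 1)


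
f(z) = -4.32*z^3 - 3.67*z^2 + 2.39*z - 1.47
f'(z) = -12.96*z^2 - 7.34*z + 2.39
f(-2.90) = 66.09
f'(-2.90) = -85.32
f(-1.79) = 7.27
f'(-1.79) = -26.00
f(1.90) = -39.81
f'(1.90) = -58.34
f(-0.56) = -3.20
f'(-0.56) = 2.44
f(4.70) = -519.82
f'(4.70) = -318.39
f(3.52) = -226.94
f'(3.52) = -184.03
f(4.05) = -338.97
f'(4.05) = -239.91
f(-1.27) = -1.58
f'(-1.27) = -9.19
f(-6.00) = 785.19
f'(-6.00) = -420.13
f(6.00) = -1052.37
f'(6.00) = -508.21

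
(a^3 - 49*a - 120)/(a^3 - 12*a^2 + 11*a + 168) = (a + 5)/(a - 7)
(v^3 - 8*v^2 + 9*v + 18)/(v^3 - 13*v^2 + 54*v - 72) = (v + 1)/(v - 4)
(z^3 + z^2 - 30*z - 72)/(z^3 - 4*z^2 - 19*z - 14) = (-z^3 - z^2 + 30*z + 72)/(-z^3 + 4*z^2 + 19*z + 14)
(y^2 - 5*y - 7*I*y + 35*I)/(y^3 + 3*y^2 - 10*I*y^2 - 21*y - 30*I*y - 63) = (y - 5)/(y^2 + 3*y*(1 - I) - 9*I)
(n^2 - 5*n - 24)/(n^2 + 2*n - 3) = (n - 8)/(n - 1)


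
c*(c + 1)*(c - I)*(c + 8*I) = c^4 + c^3 + 7*I*c^3 + 8*c^2 + 7*I*c^2 + 8*c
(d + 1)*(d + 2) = d^2 + 3*d + 2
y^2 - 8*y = y*(y - 8)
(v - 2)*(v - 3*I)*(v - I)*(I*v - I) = I*v^4 + 4*v^3 - 3*I*v^3 - 12*v^2 - I*v^2 + 8*v + 9*I*v - 6*I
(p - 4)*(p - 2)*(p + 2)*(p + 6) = p^4 + 2*p^3 - 28*p^2 - 8*p + 96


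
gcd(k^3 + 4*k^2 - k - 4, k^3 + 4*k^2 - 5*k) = k - 1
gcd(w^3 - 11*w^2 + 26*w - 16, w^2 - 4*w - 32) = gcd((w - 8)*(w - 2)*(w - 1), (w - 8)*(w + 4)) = w - 8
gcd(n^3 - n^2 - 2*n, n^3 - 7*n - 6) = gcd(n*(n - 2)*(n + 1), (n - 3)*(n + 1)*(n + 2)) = n + 1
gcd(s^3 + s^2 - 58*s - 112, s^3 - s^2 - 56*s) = s^2 - s - 56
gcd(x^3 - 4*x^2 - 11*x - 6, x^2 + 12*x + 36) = 1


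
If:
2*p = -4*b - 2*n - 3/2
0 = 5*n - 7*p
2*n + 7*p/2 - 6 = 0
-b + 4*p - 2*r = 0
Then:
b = -85/56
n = 4/3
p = 20/21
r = 895/336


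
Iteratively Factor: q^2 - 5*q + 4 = (q - 4)*(q - 1)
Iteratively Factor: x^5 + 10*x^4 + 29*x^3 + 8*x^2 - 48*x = (x)*(x^4 + 10*x^3 + 29*x^2 + 8*x - 48) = x*(x - 1)*(x^3 + 11*x^2 + 40*x + 48) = x*(x - 1)*(x + 4)*(x^2 + 7*x + 12) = x*(x - 1)*(x + 4)^2*(x + 3)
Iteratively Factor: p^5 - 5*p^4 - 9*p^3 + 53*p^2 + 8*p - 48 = (p + 3)*(p^4 - 8*p^3 + 15*p^2 + 8*p - 16) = (p + 1)*(p + 3)*(p^3 - 9*p^2 + 24*p - 16) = (p - 4)*(p + 1)*(p + 3)*(p^2 - 5*p + 4) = (p - 4)*(p - 1)*(p + 1)*(p + 3)*(p - 4)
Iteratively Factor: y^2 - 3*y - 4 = (y - 4)*(y + 1)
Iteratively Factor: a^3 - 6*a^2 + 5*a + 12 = (a - 3)*(a^2 - 3*a - 4) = (a - 3)*(a + 1)*(a - 4)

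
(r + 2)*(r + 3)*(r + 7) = r^3 + 12*r^2 + 41*r + 42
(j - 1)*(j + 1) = j^2 - 1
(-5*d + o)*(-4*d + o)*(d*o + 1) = 20*d^3*o - 9*d^2*o^2 + 20*d^2 + d*o^3 - 9*d*o + o^2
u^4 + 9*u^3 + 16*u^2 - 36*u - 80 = (u - 2)*(u + 2)*(u + 4)*(u + 5)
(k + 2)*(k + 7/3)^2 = k^3 + 20*k^2/3 + 133*k/9 + 98/9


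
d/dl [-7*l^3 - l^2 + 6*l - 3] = -21*l^2 - 2*l + 6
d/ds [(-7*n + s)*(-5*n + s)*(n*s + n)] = n*(35*n^2 - 24*n*s - 12*n + 3*s^2 + 2*s)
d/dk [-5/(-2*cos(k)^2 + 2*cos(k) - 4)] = 5*(2*cos(k) - 1)*sin(k)/(2*(sin(k)^2 + cos(k) - 3)^2)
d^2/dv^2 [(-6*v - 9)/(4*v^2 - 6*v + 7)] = 24*(6*v*(4*v^2 - 6*v + 7) - (2*v + 3)*(4*v - 3)^2)/(4*v^2 - 6*v + 7)^3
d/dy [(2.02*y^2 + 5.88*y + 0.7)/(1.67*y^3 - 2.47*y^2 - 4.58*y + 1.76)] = (-3.3734*y^4 - 19.6392*y^3 + 1.765*y^2 + 10.5684*y + 13.5548)/(2.7889*y^6 - 8.2498*y^5 - 9.1963*y^4 + 28.5036*y^3 + 12.282*y^2 - 16.1216*y + 3.0976)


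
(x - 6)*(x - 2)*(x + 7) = x^3 - x^2 - 44*x + 84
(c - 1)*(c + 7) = c^2 + 6*c - 7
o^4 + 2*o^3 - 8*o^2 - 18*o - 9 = (o - 3)*(o + 1)^2*(o + 3)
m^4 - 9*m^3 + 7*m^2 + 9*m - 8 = (m - 8)*(m - 1)^2*(m + 1)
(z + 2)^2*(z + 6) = z^3 + 10*z^2 + 28*z + 24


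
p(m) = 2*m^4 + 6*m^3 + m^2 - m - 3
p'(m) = 8*m^3 + 18*m^2 + 2*m - 1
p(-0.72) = -3.46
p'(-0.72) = 3.91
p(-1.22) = -6.76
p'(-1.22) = 8.82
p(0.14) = -3.10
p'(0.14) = -0.35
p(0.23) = -3.10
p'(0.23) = 0.51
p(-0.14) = -2.86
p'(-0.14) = -0.95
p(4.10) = 988.39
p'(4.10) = 861.15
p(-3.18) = 21.87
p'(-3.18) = -82.60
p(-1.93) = -12.73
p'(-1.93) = 4.68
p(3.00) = 327.00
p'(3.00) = 383.00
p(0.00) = -3.00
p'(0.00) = -1.00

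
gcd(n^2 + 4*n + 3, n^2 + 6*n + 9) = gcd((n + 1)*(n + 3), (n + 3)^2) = n + 3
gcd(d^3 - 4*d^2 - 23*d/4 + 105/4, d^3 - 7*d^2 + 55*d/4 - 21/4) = d^2 - 13*d/2 + 21/2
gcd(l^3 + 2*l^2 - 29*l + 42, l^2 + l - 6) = l - 2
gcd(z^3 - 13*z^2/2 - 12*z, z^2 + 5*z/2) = z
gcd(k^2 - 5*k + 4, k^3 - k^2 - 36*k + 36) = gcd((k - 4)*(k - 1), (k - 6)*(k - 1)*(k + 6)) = k - 1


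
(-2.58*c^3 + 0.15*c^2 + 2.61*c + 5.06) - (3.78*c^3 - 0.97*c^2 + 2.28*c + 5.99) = -6.36*c^3 + 1.12*c^2 + 0.33*c - 0.930000000000001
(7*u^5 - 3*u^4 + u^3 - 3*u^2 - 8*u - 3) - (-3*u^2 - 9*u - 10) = 7*u^5 - 3*u^4 + u^3 + u + 7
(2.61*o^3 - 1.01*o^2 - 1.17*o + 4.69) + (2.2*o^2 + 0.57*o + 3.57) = 2.61*o^3 + 1.19*o^2 - 0.6*o + 8.26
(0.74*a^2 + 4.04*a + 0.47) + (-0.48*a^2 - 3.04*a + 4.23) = 0.26*a^2 + 1.0*a + 4.7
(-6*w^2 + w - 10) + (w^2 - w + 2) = -5*w^2 - 8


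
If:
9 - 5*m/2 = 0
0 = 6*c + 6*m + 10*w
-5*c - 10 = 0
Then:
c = -2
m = 18/5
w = -24/25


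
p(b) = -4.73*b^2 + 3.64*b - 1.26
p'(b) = 3.64 - 9.46*b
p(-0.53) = -4.52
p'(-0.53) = 8.65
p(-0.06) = -1.50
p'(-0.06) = 4.21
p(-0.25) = -2.47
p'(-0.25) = 6.00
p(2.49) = -21.52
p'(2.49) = -19.92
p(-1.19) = -12.29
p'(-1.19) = 14.90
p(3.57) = -48.55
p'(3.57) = -30.13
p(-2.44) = -38.30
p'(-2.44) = 26.72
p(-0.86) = -7.89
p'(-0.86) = 11.78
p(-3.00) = -54.75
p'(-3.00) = 32.02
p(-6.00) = -193.38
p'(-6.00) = 60.40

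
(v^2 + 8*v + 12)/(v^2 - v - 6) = (v + 6)/(v - 3)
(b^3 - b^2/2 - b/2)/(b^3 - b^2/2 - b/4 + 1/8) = 4*b*(b - 1)/(4*b^2 - 4*b + 1)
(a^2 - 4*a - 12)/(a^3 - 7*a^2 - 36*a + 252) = (a + 2)/(a^2 - a - 42)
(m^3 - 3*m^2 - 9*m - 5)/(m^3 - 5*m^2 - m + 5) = (m + 1)/(m - 1)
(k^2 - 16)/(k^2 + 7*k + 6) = (k^2 - 16)/(k^2 + 7*k + 6)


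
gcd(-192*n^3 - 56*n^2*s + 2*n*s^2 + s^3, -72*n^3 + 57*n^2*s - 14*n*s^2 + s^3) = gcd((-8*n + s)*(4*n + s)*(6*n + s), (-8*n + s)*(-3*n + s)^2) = -8*n + s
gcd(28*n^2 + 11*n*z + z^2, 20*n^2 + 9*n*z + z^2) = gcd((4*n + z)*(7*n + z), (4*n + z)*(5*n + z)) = 4*n + z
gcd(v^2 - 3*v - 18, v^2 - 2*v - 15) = v + 3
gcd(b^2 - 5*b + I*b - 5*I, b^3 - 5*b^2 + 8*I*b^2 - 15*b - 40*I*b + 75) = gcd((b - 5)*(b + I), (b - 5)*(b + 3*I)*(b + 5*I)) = b - 5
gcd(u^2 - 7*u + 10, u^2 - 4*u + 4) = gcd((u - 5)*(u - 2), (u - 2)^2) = u - 2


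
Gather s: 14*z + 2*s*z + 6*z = 2*s*z + 20*z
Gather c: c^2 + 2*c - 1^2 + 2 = c^2 + 2*c + 1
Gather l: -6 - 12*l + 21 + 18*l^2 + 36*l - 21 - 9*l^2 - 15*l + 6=9*l^2 + 9*l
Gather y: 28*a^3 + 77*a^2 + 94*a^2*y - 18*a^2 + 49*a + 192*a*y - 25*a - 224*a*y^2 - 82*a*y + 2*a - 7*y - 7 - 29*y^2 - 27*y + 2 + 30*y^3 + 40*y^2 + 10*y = 28*a^3 + 59*a^2 + 26*a + 30*y^3 + y^2*(11 - 224*a) + y*(94*a^2 + 110*a - 24) - 5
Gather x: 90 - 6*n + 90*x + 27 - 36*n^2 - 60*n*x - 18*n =-36*n^2 - 24*n + x*(90 - 60*n) + 117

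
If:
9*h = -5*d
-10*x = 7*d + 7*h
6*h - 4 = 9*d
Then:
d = -12/37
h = 20/111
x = 56/555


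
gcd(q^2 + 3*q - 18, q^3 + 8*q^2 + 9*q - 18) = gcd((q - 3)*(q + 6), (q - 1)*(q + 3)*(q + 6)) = q + 6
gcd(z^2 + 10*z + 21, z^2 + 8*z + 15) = z + 3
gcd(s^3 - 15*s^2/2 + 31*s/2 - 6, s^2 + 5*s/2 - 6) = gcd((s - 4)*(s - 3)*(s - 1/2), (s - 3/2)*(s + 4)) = 1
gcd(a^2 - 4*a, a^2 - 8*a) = a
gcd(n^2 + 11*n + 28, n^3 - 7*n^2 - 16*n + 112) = n + 4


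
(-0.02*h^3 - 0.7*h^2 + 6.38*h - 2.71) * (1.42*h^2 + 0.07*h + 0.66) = -0.0284*h^5 - 0.9954*h^4 + 8.9974*h^3 - 3.8636*h^2 + 4.0211*h - 1.7886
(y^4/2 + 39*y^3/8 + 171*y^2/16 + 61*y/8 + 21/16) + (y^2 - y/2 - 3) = y^4/2 + 39*y^3/8 + 187*y^2/16 + 57*y/8 - 27/16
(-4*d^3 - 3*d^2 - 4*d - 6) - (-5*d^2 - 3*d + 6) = -4*d^3 + 2*d^2 - d - 12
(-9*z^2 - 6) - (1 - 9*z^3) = 9*z^3 - 9*z^2 - 7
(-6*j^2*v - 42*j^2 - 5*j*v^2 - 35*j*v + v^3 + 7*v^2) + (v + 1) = -6*j^2*v - 42*j^2 - 5*j*v^2 - 35*j*v + v^3 + 7*v^2 + v + 1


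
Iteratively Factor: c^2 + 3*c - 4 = (c + 4)*(c - 1)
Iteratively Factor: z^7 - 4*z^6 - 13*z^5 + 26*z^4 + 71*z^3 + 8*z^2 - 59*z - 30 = (z + 2)*(z^6 - 6*z^5 - z^4 + 28*z^3 + 15*z^2 - 22*z - 15) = (z + 1)*(z + 2)*(z^5 - 7*z^4 + 6*z^3 + 22*z^2 - 7*z - 15) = (z - 5)*(z + 1)*(z + 2)*(z^4 - 2*z^3 - 4*z^2 + 2*z + 3) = (z - 5)*(z + 1)^2*(z + 2)*(z^3 - 3*z^2 - z + 3) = (z - 5)*(z + 1)^3*(z + 2)*(z^2 - 4*z + 3) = (z - 5)*(z - 1)*(z + 1)^3*(z + 2)*(z - 3)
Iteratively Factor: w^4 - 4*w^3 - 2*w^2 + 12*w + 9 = (w + 1)*(w^3 - 5*w^2 + 3*w + 9) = (w - 3)*(w + 1)*(w^2 - 2*w - 3) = (w - 3)^2*(w + 1)*(w + 1)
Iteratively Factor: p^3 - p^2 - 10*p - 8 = (p + 2)*(p^2 - 3*p - 4) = (p + 1)*(p + 2)*(p - 4)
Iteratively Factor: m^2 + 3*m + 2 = (m + 2)*(m + 1)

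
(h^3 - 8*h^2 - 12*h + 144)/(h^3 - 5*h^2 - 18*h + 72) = (h - 6)/(h - 3)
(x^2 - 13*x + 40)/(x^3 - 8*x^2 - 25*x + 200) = 1/(x + 5)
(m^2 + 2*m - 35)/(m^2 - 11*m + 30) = (m + 7)/(m - 6)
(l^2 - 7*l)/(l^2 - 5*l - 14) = l/(l + 2)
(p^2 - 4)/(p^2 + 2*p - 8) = (p + 2)/(p + 4)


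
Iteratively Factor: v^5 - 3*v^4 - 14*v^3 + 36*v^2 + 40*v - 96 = (v - 2)*(v^4 - v^3 - 16*v^2 + 4*v + 48) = (v - 2)*(v + 2)*(v^3 - 3*v^2 - 10*v + 24) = (v - 2)^2*(v + 2)*(v^2 - v - 12) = (v - 2)^2*(v + 2)*(v + 3)*(v - 4)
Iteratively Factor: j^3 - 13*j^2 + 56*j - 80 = (j - 4)*(j^2 - 9*j + 20) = (j - 5)*(j - 4)*(j - 4)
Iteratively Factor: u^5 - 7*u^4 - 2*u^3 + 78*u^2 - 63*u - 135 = (u - 5)*(u^4 - 2*u^3 - 12*u^2 + 18*u + 27) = (u - 5)*(u + 1)*(u^3 - 3*u^2 - 9*u + 27) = (u - 5)*(u + 1)*(u + 3)*(u^2 - 6*u + 9) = (u - 5)*(u - 3)*(u + 1)*(u + 3)*(u - 3)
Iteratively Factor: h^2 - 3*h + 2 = (h - 2)*(h - 1)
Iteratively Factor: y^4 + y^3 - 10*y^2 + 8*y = (y)*(y^3 + y^2 - 10*y + 8) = y*(y + 4)*(y^2 - 3*y + 2) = y*(y - 1)*(y + 4)*(y - 2)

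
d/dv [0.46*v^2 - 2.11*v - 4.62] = 0.92*v - 2.11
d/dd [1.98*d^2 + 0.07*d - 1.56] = 3.96*d + 0.07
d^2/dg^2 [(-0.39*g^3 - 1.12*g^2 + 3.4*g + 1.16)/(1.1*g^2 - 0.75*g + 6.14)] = (1.77635683940025e-15*g^4 + 11.20937*g^3 + 64.58418*g^2 - 231.740664*g - 67.497384)/(1.331*g^6 - 2.7225*g^5 + 24.14445*g^4 - 30.814875*g^3 + 134.76993*g^2 - 84.8241*g + 231.475544)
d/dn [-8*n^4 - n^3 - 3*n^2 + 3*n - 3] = -32*n^3 - 3*n^2 - 6*n + 3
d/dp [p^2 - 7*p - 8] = 2*p - 7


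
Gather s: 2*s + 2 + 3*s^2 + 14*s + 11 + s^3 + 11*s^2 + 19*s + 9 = s^3 + 14*s^2 + 35*s + 22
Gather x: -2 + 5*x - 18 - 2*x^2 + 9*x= -2*x^2 + 14*x - 20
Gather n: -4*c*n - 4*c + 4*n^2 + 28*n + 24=-4*c + 4*n^2 + n*(28 - 4*c) + 24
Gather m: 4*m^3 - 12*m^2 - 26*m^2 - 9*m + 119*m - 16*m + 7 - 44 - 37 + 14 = 4*m^3 - 38*m^2 + 94*m - 60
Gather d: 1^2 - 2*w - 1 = -2*w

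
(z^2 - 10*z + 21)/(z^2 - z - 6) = (z - 7)/(z + 2)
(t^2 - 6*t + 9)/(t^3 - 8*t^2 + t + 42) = (t - 3)/(t^2 - 5*t - 14)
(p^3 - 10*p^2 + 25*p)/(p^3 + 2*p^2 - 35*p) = (p - 5)/(p + 7)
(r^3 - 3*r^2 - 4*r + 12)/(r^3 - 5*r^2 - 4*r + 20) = (r - 3)/(r - 5)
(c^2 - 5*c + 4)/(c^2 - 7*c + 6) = (c - 4)/(c - 6)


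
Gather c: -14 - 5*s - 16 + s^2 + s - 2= s^2 - 4*s - 32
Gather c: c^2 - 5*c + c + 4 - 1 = c^2 - 4*c + 3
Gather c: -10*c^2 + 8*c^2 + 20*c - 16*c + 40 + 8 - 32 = -2*c^2 + 4*c + 16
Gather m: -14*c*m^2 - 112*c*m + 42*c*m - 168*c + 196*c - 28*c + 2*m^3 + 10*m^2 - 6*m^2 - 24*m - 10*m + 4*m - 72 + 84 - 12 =2*m^3 + m^2*(4 - 14*c) + m*(-70*c - 30)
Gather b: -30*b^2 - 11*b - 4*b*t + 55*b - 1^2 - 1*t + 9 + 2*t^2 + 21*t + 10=-30*b^2 + b*(44 - 4*t) + 2*t^2 + 20*t + 18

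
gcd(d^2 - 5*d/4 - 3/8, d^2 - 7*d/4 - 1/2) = d + 1/4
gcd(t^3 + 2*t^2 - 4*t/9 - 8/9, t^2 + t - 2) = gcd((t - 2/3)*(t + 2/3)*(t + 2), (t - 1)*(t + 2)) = t + 2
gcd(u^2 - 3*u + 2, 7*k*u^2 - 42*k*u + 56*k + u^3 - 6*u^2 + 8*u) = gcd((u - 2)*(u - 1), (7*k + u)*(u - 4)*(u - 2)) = u - 2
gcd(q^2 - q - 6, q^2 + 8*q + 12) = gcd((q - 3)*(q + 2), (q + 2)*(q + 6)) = q + 2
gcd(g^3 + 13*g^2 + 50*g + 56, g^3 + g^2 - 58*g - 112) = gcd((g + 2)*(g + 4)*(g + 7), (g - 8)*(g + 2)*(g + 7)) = g^2 + 9*g + 14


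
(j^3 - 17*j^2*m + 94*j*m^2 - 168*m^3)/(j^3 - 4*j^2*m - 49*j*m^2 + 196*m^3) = (j - 6*m)/(j + 7*m)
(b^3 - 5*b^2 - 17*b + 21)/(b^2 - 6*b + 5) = (b^2 - 4*b - 21)/(b - 5)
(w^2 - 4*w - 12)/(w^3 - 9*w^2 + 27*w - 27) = (w^2 - 4*w - 12)/(w^3 - 9*w^2 + 27*w - 27)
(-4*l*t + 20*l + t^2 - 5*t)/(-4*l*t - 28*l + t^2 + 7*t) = (t - 5)/(t + 7)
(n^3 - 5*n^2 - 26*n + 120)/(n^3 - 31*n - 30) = (n - 4)/(n + 1)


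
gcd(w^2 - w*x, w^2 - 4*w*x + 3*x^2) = -w + x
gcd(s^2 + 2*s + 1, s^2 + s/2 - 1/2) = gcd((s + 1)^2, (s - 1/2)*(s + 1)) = s + 1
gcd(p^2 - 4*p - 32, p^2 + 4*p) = p + 4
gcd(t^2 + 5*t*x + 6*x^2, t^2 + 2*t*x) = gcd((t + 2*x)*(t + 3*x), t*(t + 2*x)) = t + 2*x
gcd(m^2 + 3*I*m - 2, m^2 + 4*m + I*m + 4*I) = m + I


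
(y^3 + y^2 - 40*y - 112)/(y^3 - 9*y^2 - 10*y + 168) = (y + 4)/(y - 6)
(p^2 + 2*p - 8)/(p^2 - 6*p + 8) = (p + 4)/(p - 4)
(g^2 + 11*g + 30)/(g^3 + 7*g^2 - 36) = (g + 5)/(g^2 + g - 6)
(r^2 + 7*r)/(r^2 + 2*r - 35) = r/(r - 5)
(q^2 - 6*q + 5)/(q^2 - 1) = (q - 5)/(q + 1)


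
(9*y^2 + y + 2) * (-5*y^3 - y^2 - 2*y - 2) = -45*y^5 - 14*y^4 - 29*y^3 - 22*y^2 - 6*y - 4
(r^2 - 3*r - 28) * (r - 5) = r^3 - 8*r^2 - 13*r + 140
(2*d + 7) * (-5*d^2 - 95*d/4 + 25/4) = -10*d^3 - 165*d^2/2 - 615*d/4 + 175/4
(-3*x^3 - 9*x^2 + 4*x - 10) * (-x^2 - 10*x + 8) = 3*x^5 + 39*x^4 + 62*x^3 - 102*x^2 + 132*x - 80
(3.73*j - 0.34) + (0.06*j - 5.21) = 3.79*j - 5.55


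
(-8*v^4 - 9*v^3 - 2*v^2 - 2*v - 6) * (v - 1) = -8*v^5 - v^4 + 7*v^3 - 4*v + 6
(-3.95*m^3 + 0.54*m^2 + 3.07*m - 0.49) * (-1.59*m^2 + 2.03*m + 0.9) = 6.2805*m^5 - 8.8771*m^4 - 7.3401*m^3 + 7.4972*m^2 + 1.7683*m - 0.441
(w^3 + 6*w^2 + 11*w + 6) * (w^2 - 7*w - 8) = w^5 - w^4 - 39*w^3 - 119*w^2 - 130*w - 48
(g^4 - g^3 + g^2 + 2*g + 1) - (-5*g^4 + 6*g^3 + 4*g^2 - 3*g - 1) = 6*g^4 - 7*g^3 - 3*g^2 + 5*g + 2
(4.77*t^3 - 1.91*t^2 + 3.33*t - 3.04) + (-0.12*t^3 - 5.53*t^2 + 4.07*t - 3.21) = 4.65*t^3 - 7.44*t^2 + 7.4*t - 6.25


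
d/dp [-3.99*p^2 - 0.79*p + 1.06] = -7.98*p - 0.79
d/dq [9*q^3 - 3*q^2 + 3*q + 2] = 27*q^2 - 6*q + 3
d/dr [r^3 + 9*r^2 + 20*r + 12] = 3*r^2 + 18*r + 20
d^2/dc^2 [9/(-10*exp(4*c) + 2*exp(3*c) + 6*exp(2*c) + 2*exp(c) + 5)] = 18*(4*(-20*exp(3*c) + 3*exp(2*c) + 6*exp(c) + 1)^2*exp(c) + (80*exp(3*c) - 9*exp(2*c) - 12*exp(c) - 1)*(-10*exp(4*c) + 2*exp(3*c) + 6*exp(2*c) + 2*exp(c) + 5))*exp(c)/(-10*exp(4*c) + 2*exp(3*c) + 6*exp(2*c) + 2*exp(c) + 5)^3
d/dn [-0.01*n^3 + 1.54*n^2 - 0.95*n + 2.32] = -0.03*n^2 + 3.08*n - 0.95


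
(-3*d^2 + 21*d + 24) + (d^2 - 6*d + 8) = -2*d^2 + 15*d + 32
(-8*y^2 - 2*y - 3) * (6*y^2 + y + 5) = -48*y^4 - 20*y^3 - 60*y^2 - 13*y - 15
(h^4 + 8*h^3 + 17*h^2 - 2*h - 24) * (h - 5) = h^5 + 3*h^4 - 23*h^3 - 87*h^2 - 14*h + 120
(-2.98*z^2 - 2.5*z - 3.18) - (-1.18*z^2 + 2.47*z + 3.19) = -1.8*z^2 - 4.97*z - 6.37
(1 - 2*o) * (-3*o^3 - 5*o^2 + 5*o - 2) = 6*o^4 + 7*o^3 - 15*o^2 + 9*o - 2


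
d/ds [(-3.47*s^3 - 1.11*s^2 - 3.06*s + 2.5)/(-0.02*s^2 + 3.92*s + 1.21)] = (0.0694*s^4 - 27.2048*s^3 - 17.0085*s^2 - 2.5862*s - 13.5026)/(0.0004*s^4 - 0.1568*s^3 + 15.318*s^2 + 9.4864*s + 1.4641)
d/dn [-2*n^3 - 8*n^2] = 2*n*(-3*n - 8)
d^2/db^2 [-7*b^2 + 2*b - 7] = -14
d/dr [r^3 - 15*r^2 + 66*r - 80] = 3*r^2 - 30*r + 66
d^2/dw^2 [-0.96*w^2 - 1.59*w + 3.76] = -1.92000000000000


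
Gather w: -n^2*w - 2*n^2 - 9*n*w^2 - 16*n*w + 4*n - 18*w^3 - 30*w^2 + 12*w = -2*n^2 + 4*n - 18*w^3 + w^2*(-9*n - 30) + w*(-n^2 - 16*n + 12)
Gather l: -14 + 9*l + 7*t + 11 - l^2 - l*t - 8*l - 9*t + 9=-l^2 + l*(1 - t) - 2*t + 6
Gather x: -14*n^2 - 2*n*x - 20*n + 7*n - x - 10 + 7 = -14*n^2 - 13*n + x*(-2*n - 1) - 3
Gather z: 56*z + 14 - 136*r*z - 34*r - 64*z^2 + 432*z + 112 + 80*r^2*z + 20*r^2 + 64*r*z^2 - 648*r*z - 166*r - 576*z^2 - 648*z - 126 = 20*r^2 - 200*r + z^2*(64*r - 640) + z*(80*r^2 - 784*r - 160)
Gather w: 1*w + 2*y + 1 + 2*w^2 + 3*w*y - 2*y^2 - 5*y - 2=2*w^2 + w*(3*y + 1) - 2*y^2 - 3*y - 1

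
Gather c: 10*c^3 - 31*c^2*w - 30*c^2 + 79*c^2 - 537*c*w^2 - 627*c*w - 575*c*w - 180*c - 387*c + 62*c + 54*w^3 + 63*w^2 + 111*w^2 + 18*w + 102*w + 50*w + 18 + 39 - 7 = 10*c^3 + c^2*(49 - 31*w) + c*(-537*w^2 - 1202*w - 505) + 54*w^3 + 174*w^2 + 170*w + 50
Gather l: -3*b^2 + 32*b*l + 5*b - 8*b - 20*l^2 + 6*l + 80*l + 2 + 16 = -3*b^2 - 3*b - 20*l^2 + l*(32*b + 86) + 18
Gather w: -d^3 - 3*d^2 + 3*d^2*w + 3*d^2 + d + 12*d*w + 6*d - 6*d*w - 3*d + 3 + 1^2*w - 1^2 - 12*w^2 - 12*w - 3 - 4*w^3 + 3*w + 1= -d^3 + 4*d - 4*w^3 - 12*w^2 + w*(3*d^2 + 6*d - 8)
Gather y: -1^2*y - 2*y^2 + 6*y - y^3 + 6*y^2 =-y^3 + 4*y^2 + 5*y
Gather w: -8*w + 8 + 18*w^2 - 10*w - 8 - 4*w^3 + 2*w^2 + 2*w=-4*w^3 + 20*w^2 - 16*w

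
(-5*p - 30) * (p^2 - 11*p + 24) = -5*p^3 + 25*p^2 + 210*p - 720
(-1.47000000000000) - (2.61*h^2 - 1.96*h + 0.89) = -2.61*h^2 + 1.96*h - 2.36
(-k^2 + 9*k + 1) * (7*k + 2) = -7*k^3 + 61*k^2 + 25*k + 2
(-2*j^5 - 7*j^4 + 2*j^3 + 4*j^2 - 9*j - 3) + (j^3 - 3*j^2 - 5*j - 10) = -2*j^5 - 7*j^4 + 3*j^3 + j^2 - 14*j - 13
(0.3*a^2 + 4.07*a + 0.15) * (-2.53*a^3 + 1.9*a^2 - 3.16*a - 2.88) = -0.759*a^5 - 9.7271*a^4 + 6.4055*a^3 - 13.4402*a^2 - 12.1956*a - 0.432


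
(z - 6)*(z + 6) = z^2 - 36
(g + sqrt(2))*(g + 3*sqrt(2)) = g^2 + 4*sqrt(2)*g + 6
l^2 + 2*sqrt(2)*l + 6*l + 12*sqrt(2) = (l + 6)*(l + 2*sqrt(2))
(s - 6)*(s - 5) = s^2 - 11*s + 30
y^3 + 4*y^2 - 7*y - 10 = (y - 2)*(y + 1)*(y + 5)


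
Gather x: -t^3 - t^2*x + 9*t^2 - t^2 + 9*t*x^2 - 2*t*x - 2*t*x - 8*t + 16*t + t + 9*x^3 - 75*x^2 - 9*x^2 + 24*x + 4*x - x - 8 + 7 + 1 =-t^3 + 8*t^2 + 9*t + 9*x^3 + x^2*(9*t - 84) + x*(-t^2 - 4*t + 27)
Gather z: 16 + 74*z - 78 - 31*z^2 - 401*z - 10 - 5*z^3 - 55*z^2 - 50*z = -5*z^3 - 86*z^2 - 377*z - 72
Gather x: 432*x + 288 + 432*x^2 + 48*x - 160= 432*x^2 + 480*x + 128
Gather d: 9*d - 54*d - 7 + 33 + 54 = 80 - 45*d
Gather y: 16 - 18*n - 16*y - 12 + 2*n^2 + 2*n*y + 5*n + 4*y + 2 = 2*n^2 - 13*n + y*(2*n - 12) + 6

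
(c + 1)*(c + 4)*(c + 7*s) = c^3 + 7*c^2*s + 5*c^2 + 35*c*s + 4*c + 28*s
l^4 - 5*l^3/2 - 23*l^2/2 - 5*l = l*(l - 5)*(l + 1/2)*(l + 2)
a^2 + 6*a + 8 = (a + 2)*(a + 4)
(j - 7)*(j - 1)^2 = j^3 - 9*j^2 + 15*j - 7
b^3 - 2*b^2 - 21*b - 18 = (b - 6)*(b + 1)*(b + 3)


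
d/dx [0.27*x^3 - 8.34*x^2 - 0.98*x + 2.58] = 0.81*x^2 - 16.68*x - 0.98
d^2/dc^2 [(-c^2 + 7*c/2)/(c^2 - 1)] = (7*c^3 - 6*c^2 + 21*c - 2)/(c^6 - 3*c^4 + 3*c^2 - 1)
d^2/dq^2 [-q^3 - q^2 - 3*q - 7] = -6*q - 2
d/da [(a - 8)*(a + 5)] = 2*a - 3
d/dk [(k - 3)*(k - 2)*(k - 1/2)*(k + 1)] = 4*k^3 - 27*k^2/2 + 6*k + 11/2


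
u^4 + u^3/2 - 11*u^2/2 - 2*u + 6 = (u - 2)*(u - 1)*(u + 3/2)*(u + 2)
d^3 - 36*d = d*(d - 6)*(d + 6)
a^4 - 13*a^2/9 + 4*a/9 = a*(a - 1)*(a - 1/3)*(a + 4/3)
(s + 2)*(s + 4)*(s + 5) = s^3 + 11*s^2 + 38*s + 40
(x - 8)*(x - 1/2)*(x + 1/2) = x^3 - 8*x^2 - x/4 + 2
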